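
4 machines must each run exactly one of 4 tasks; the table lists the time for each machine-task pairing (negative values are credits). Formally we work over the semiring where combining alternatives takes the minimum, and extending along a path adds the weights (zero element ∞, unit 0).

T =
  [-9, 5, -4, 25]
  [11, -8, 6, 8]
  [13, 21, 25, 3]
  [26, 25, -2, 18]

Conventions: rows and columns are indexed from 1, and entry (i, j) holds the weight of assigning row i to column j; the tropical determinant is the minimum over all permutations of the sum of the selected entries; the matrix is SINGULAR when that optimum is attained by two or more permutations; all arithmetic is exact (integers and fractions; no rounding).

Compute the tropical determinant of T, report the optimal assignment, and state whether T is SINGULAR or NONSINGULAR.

σ = (1, 2, 3, 4): (-9) + (-8) + 25 + 18 = 26
σ = (1, 2, 4, 3): (-9) + (-8) + 3 + (-2) = -16
σ = (1, 3, 2, 4): (-9) + 6 + 21 + 18 = 36
σ = (1, 3, 4, 2): (-9) + 6 + 3 + 25 = 25
σ = (1, 4, 2, 3): (-9) + 8 + 21 + (-2) = 18
σ = (1, 4, 3, 2): (-9) + 8 + 25 + 25 = 49
σ = (2, 1, 3, 4): 5 + 11 + 25 + 18 = 59
σ = (2, 1, 4, 3): 5 + 11 + 3 + (-2) = 17
σ = (2, 3, 1, 4): 5 + 6 + 13 + 18 = 42
σ = (2, 3, 4, 1): 5 + 6 + 3 + 26 = 40
σ = (2, 4, 1, 3): 5 + 8 + 13 + (-2) = 24
σ = (2, 4, 3, 1): 5 + 8 + 25 + 26 = 64
σ = (3, 1, 2, 4): (-4) + 11 + 21 + 18 = 46
σ = (3, 1, 4, 2): (-4) + 11 + 3 + 25 = 35
σ = (3, 2, 1, 4): (-4) + (-8) + 13 + 18 = 19
σ = (3, 2, 4, 1): (-4) + (-8) + 3 + 26 = 17
σ = (3, 4, 1, 2): (-4) + 8 + 13 + 25 = 42
σ = (3, 4, 2, 1): (-4) + 8 + 21 + 26 = 51
σ = (4, 1, 2, 3): 25 + 11 + 21 + (-2) = 55
σ = (4, 1, 3, 2): 25 + 11 + 25 + 25 = 86
σ = (4, 2, 1, 3): 25 + (-8) + 13 + (-2) = 28
σ = (4, 2, 3, 1): 25 + (-8) + 25 + 26 = 68
σ = (4, 3, 1, 2): 25 + 6 + 13 + 25 = 69
σ = (4, 3, 2, 1): 25 + 6 + 21 + 26 = 78
Optimal value attained by: σ = (1, 2, 4, 3).
Answer: det⊕(T) = -16; verdict: NONSINGULAR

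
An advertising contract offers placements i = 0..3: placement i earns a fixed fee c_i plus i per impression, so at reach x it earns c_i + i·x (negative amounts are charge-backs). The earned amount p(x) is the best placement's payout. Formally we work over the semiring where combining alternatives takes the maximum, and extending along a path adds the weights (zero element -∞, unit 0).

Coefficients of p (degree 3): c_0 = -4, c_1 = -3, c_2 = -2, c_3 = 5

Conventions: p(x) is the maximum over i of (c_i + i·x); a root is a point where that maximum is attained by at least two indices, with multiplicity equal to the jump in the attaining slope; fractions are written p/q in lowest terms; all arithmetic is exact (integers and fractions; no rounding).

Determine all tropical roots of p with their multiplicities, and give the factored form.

hull edge (i=0, c=-4) to (i=3, c=5): slope 3, span 3
Factored form: p(x) = 5 ⊗ (x ⊕ (-3)) ⊗ (x ⊕ (-3)) ⊗ (x ⊕ (-3))
Answer: roots = -3 (mult 3)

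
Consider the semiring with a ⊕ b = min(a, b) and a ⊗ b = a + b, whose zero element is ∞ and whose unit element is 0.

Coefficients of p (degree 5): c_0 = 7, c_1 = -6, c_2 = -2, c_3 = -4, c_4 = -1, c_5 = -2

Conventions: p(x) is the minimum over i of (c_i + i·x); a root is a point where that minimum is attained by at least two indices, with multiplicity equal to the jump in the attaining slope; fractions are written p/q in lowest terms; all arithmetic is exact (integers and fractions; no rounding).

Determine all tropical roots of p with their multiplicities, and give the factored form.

hull edge (i=0, c=7) to (i=1, c=-6): slope -13, span 1
hull edge (i=1, c=-6) to (i=5, c=-2): slope 1, span 4
Factored form: p(x) = -2 ⊗ (x ⊕ (-1)) ⊗ (x ⊕ (-1)) ⊗ (x ⊕ (-1)) ⊗ (x ⊕ (-1)) ⊗ (x ⊕ 13)
Answer: roots = -1 (mult 4), 13 (mult 1)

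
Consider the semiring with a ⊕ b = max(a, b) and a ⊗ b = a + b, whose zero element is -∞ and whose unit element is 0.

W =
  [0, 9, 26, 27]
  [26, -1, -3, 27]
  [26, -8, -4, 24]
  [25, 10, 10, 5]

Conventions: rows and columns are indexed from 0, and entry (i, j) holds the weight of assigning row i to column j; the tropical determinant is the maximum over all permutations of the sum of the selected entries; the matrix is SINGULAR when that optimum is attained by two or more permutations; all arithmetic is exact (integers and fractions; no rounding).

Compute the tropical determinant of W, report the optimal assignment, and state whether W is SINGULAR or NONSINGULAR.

σ = (0, 1, 2, 3): 0 + (-1) + (-4) + 5 = 0
σ = (0, 1, 3, 2): 0 + (-1) + 24 + 10 = 33
σ = (0, 2, 1, 3): 0 + (-3) + (-8) + 5 = -6
σ = (0, 2, 3, 1): 0 + (-3) + 24 + 10 = 31
σ = (0, 3, 1, 2): 0 + 27 + (-8) + 10 = 29
σ = (0, 3, 2, 1): 0 + 27 + (-4) + 10 = 33
σ = (1, 0, 2, 3): 9 + 26 + (-4) + 5 = 36
σ = (1, 0, 3, 2): 9 + 26 + 24 + 10 = 69
σ = (1, 2, 0, 3): 9 + (-3) + 26 + 5 = 37
σ = (1, 2, 3, 0): 9 + (-3) + 24 + 25 = 55
σ = (1, 3, 0, 2): 9 + 27 + 26 + 10 = 72
σ = (1, 3, 2, 0): 9 + 27 + (-4) + 25 = 57
σ = (2, 0, 1, 3): 26 + 26 + (-8) + 5 = 49
σ = (2, 0, 3, 1): 26 + 26 + 24 + 10 = 86
σ = (2, 1, 0, 3): 26 + (-1) + 26 + 5 = 56
σ = (2, 1, 3, 0): 26 + (-1) + 24 + 25 = 74
σ = (2, 3, 0, 1): 26 + 27 + 26 + 10 = 89
σ = (2, 3, 1, 0): 26 + 27 + (-8) + 25 = 70
σ = (3, 0, 1, 2): 27 + 26 + (-8) + 10 = 55
σ = (3, 0, 2, 1): 27 + 26 + (-4) + 10 = 59
σ = (3, 1, 0, 2): 27 + (-1) + 26 + 10 = 62
σ = (3, 1, 2, 0): 27 + (-1) + (-4) + 25 = 47
σ = (3, 2, 0, 1): 27 + (-3) + 26 + 10 = 60
σ = (3, 2, 1, 0): 27 + (-3) + (-8) + 25 = 41
Optimal value attained by: σ = (2, 3, 0, 1).
Answer: det⊕(W) = 89; verdict: NONSINGULAR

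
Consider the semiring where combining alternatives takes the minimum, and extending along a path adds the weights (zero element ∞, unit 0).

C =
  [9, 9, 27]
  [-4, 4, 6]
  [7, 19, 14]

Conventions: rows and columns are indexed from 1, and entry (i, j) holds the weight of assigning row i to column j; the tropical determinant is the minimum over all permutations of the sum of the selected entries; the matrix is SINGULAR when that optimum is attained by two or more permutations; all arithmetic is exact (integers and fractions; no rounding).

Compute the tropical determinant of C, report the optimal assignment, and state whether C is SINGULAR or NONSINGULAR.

σ = (1, 2, 3): 9 + 4 + 14 = 27
σ = (1, 3, 2): 9 + 6 + 19 = 34
σ = (2, 1, 3): 9 + (-4) + 14 = 19
σ = (2, 3, 1): 9 + 6 + 7 = 22
σ = (3, 1, 2): 27 + (-4) + 19 = 42
σ = (3, 2, 1): 27 + 4 + 7 = 38
Optimal value attained by: σ = (2, 1, 3).
Answer: det⊕(C) = 19; verdict: NONSINGULAR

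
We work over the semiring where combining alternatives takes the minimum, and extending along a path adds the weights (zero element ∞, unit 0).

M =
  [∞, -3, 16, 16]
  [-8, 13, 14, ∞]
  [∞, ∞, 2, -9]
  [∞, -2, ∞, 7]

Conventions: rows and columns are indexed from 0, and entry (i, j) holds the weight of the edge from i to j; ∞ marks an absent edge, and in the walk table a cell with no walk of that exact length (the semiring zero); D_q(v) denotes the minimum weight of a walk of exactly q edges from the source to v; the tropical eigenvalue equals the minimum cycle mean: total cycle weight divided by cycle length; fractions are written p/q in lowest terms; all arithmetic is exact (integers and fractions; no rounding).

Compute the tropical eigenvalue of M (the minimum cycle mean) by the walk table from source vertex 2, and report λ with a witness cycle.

q=0: [∞, ∞, 0, ∞]
q=1: [∞, ∞, 2, -9]
q=2: [∞, -11, 4, -7]
q=3: [-19, -9, 3, -5]
q=4: [-17, -22, -3, -6]
Optimal cycle mean attained by: cycle 0->1->0, total (-3) + (-8), length 2.
Answer: λ = -11/2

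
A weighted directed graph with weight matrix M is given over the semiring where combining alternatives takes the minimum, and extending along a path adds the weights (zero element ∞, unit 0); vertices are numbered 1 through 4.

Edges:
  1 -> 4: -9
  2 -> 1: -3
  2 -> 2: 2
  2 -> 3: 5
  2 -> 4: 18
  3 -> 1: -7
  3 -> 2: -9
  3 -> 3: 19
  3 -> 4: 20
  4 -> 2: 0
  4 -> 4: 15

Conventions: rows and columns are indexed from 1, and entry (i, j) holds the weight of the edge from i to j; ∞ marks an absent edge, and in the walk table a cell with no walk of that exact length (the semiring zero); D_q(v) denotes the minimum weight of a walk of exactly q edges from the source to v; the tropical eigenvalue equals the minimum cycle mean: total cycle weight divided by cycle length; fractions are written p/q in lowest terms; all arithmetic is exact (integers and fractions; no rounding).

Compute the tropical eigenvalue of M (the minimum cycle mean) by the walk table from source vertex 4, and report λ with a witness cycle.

q=0: [∞, ∞, ∞, 0]
q=1: [∞, 0, ∞, 15]
q=2: [-3, 2, 5, 18]
q=3: [-2, -4, 7, -12]
q=4: [-7, -12, 1, -11]
Optimal cycle mean attained by: cycle 1->4->2->1, total (-9) + 0 + (-3), length 3.
Answer: λ = -4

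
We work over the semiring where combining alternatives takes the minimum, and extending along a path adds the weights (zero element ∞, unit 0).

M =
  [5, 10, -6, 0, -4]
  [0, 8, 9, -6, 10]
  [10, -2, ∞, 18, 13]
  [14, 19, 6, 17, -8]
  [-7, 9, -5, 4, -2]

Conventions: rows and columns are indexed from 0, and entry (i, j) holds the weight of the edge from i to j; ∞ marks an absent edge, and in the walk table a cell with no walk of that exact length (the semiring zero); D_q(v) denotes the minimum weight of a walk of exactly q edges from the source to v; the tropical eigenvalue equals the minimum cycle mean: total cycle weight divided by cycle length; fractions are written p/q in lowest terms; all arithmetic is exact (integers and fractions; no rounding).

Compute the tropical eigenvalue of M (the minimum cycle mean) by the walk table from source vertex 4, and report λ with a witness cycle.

q=0: [∞, ∞, ∞, ∞, 0]
q=1: [-7, 9, -5, 4, -2]
q=2: [-9, -7, -13, -7, -11]
q=3: [-18, -15, -16, -13, -15]
q=4: [-22, -18, -24, -21, -22]
q=5: [-29, -26, -28, -24, -29]
Optimal cycle mean attained by: cycle 0->2->1->3->4->0, total (-6) + (-2) + (-6) + (-8) + (-7), length 5.
Answer: λ = -29/5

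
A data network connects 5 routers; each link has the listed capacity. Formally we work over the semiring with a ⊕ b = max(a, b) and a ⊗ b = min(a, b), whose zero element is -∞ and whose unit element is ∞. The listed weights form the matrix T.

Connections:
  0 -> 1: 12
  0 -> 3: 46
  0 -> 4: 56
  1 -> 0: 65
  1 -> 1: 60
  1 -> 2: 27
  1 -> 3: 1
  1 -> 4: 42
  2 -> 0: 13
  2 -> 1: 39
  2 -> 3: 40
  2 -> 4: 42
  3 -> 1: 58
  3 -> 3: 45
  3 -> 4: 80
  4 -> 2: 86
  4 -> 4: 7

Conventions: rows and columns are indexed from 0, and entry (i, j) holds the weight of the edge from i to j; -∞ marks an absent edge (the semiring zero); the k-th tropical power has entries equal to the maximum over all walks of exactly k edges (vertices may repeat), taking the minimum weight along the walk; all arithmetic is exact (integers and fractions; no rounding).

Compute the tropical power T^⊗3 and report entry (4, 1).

T^⊗2:
  [12, 46, 56, 45, 46]
  [60, 60, 42, 46, 56]
  [39, 40, 42, 40, 40]
  [58, 58, 80, 45, 45]
  [13, 39, 7, 40, 42]
T^⊗3:
  [46, 46, 46, 45, 45]
  [60, 60, 56, 46, 56]
  [40, 40, 40, 40, 42]
  [58, 58, 45, 46, 56]
  [39, 40, 42, 40, 40]
Key observation: the optimum is the walk 4->2->3->1, with weight 86 min 40 min 58 = 40.
Optimal value attained by: walk 4->2->3->1.
Answer: (T^⊗3)[4][1] = 40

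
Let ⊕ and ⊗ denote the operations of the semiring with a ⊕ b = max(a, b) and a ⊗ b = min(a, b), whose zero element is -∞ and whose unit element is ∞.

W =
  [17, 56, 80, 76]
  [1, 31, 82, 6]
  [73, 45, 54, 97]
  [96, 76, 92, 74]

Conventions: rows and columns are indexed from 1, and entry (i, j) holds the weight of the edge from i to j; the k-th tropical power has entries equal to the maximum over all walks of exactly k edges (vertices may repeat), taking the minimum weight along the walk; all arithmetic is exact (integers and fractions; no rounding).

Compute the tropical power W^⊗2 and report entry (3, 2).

W^⊗2:
  [76, 76, 76, 80]
  [73, 45, 54, 82]
  [96, 76, 92, 74]
  [74, 74, 80, 92]
Key observation: the optimum is the walk 3->4->2, with weight 97 min 76 = 76.
Optimal value attained by: walk 3->4->2.
Answer: (W^⊗2)[3][2] = 76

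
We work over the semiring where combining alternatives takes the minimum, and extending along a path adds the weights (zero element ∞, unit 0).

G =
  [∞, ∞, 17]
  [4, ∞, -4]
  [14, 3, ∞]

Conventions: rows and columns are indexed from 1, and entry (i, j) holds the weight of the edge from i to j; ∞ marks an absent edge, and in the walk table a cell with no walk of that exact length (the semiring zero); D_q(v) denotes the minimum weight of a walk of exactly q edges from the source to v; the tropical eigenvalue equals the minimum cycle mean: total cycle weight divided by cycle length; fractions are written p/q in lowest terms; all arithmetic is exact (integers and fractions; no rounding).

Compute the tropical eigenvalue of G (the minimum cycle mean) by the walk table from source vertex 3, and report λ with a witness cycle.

q=0: [∞, ∞, 0]
q=1: [14, 3, ∞]
q=2: [7, ∞, -1]
q=3: [13, 2, 24]
Optimal cycle mean attained by: cycle 2->3->2, total (-4) + 3, length 2.
Answer: λ = -1/2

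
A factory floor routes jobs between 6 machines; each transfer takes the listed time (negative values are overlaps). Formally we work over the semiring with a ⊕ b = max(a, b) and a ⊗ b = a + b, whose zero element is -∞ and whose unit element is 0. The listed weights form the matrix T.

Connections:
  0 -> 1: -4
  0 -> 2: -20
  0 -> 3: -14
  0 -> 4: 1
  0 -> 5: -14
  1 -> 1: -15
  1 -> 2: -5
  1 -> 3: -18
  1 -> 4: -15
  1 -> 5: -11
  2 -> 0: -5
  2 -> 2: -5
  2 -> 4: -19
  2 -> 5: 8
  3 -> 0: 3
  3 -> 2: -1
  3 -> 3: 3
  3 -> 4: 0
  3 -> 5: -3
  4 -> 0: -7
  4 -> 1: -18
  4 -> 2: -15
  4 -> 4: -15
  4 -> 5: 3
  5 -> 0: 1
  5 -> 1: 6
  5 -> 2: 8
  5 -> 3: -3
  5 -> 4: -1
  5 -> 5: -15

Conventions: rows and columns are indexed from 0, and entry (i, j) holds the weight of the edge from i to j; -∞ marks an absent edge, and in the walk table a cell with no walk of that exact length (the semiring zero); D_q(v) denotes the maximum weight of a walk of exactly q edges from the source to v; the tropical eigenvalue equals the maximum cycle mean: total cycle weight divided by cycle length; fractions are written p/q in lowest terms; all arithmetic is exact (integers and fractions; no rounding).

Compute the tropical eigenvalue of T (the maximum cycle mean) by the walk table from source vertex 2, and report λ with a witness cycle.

q=0: [-∞, -∞, 0, -∞, -∞, -∞]
q=1: [-5, -∞, -5, -∞, -19, 8]
q=2: [9, 14, 16, 5, 7, 3]
q=3: [11, 9, 11, 8, 10, 24]
q=4: [25, 30, 32, 21, 23, 19]
q=5: [27, 25, 27, 24, 26, 40]
q=6: [41, 46, 48, 37, 39, 35]
Optimal cycle mean attained by: cycle 2->5->2, total 8 + 8, length 2.
Answer: λ = 8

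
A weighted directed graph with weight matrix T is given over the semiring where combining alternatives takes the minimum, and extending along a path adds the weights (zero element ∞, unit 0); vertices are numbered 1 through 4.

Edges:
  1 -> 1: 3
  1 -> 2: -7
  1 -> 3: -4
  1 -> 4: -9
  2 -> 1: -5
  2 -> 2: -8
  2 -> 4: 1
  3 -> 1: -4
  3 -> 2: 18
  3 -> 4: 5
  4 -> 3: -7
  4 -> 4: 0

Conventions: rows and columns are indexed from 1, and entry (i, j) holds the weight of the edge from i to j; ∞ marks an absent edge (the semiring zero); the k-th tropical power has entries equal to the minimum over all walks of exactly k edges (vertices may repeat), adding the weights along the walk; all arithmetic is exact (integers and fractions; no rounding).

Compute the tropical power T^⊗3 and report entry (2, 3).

T^⊗2:
  [-12, -15, -16, -9]
  [-13, -16, -9, -14]
  [-1, -11, -8, -13]
  [-11, 11, -7, -2]
T^⊗3:
  [-20, -23, -16, -21]
  [-21, -24, -21, -22]
  [-16, -19, -20, -13]
  [-11, -18, -15, -20]
Key observation: the optimum is the walk 2->1->4->3, with weight (-5) + (-9) + (-7) = -21.
Optimal value attained by: walk 2->1->4->3.
Answer: (T^⊗3)[2][3] = -21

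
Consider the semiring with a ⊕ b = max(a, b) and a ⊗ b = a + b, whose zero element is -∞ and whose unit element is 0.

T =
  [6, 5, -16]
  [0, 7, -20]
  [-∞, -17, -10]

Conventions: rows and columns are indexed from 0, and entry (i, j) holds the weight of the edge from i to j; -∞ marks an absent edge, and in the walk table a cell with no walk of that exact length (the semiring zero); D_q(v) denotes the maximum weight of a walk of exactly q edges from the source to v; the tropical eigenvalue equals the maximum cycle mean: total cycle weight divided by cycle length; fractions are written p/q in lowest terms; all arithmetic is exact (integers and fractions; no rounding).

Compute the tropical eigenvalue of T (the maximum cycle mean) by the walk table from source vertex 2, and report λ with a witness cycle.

q=0: [-∞, -∞, 0]
q=1: [-∞, -17, -10]
q=2: [-17, -10, -20]
q=3: [-10, -3, -30]
Optimal cycle mean attained by: cycle 1->1, total 7, length 1.
Answer: λ = 7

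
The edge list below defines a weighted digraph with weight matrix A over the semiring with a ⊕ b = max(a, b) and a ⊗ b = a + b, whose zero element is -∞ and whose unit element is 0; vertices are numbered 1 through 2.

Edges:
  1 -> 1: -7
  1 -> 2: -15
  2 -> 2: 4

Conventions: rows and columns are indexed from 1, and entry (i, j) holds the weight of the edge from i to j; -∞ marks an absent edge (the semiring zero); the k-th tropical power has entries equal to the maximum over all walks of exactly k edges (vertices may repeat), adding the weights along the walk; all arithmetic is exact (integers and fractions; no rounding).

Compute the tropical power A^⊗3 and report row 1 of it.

A^⊗2:
  [-14, -11]
  [-∞, 8]
A^⊗3:
  [-21, -7]
  [-∞, 12]
Answer: row 1 of A^⊗3 = [-21, -7]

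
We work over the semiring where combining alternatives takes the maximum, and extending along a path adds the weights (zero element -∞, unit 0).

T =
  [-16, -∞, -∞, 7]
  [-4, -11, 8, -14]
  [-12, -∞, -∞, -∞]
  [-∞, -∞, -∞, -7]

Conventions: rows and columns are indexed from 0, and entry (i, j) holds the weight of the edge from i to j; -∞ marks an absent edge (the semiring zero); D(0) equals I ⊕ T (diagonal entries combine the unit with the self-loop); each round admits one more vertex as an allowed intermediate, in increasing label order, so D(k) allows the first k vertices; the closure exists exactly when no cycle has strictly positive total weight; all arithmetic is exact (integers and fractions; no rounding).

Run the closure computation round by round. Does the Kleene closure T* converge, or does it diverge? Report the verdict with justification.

D(0):
  [0, -∞, -∞, 7]
  [-4, 0, 8, -14]
  [-12, -∞, 0, -∞]
  [-∞, -∞, -∞, 0]
D(1):
  [0, -∞, -∞, 7]
  [-4, 0, 8, 3]
  [-12, -∞, 0, -5]
  [-∞, -∞, -∞, 0]
D(2):
  [0, -∞, -∞, 7]
  [-4, 0, 8, 3]
  [-12, -∞, 0, -5]
  [-∞, -∞, -∞, 0]
D(3):
  [0, -∞, -∞, 7]
  [-4, 0, 8, 3]
  [-12, -∞, 0, -5]
  [-∞, -∞, -∞, 0]
D(4):
  [0, -∞, -∞, 7]
  [-4, 0, 8, 3]
  [-12, -∞, 0, -5]
  [-∞, -∞, -∞, 0]
Key observation: every diagonal entry stays at the unit through all rounds, so no improving cycle exists.
Answer: CONVERGES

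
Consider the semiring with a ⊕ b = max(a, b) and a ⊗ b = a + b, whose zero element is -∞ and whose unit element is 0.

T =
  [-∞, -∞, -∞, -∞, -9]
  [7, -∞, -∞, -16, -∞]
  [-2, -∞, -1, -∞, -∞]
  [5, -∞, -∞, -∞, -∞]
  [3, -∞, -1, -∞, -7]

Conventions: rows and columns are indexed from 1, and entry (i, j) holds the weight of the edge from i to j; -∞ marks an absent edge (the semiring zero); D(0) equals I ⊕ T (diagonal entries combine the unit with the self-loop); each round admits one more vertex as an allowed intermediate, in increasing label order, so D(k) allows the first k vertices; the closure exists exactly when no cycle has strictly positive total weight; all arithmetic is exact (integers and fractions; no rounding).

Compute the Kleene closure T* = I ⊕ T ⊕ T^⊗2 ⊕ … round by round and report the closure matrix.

D(0):
  [0, -∞, -∞, -∞, -9]
  [7, 0, -∞, -16, -∞]
  [-2, -∞, 0, -∞, -∞]
  [5, -∞, -∞, 0, -∞]
  [3, -∞, -1, -∞, 0]
D(1):
  [0, -∞, -∞, -∞, -9]
  [7, 0, -∞, -16, -2]
  [-2, -∞, 0, -∞, -11]
  [5, -∞, -∞, 0, -4]
  [3, -∞, -1, -∞, 0]
D(2):
  [0, -∞, -∞, -∞, -9]
  [7, 0, -∞, -16, -2]
  [-2, -∞, 0, -∞, -11]
  [5, -∞, -∞, 0, -4]
  [3, -∞, -1, -∞, 0]
D(3):
  [0, -∞, -∞, -∞, -9]
  [7, 0, -∞, -16, -2]
  [-2, -∞, 0, -∞, -11]
  [5, -∞, -∞, 0, -4]
  [3, -∞, -1, -∞, 0]
D(4):
  [0, -∞, -∞, -∞, -9]
  [7, 0, -∞, -16, -2]
  [-2, -∞, 0, -∞, -11]
  [5, -∞, -∞, 0, -4]
  [3, -∞, -1, -∞, 0]
D(5):
  [0, -∞, -10, -∞, -9]
  [7, 0, -3, -16, -2]
  [-2, -∞, 0, -∞, -11]
  [5, -∞, -5, 0, -4]
  [3, -∞, -1, -∞, 0]
Answer: T* = [[0, -∞, -10, -∞, -9], [7, 0, -3, -16, -2], [-2, -∞, 0, -∞, -11], [5, -∞, -5, 0, -4], [3, -∞, -1, -∞, 0]]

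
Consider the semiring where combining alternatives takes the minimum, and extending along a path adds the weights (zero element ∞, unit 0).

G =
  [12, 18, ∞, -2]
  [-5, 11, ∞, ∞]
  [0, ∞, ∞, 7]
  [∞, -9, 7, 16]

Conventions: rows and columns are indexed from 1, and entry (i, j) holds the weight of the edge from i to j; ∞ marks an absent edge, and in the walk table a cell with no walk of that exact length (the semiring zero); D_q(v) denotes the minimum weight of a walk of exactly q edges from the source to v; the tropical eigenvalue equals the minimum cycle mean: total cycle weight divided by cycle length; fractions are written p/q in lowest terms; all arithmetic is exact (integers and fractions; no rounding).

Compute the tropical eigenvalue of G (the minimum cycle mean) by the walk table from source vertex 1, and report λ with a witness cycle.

q=0: [0, ∞, ∞, ∞]
q=1: [12, 18, ∞, -2]
q=2: [13, -11, 5, 10]
q=3: [-16, 0, 17, 11]
q=4: [-5, 2, 18, -18]
Optimal cycle mean attained by: cycle 1->4->2->1, total (-2) + (-9) + (-5), length 3.
Answer: λ = -16/3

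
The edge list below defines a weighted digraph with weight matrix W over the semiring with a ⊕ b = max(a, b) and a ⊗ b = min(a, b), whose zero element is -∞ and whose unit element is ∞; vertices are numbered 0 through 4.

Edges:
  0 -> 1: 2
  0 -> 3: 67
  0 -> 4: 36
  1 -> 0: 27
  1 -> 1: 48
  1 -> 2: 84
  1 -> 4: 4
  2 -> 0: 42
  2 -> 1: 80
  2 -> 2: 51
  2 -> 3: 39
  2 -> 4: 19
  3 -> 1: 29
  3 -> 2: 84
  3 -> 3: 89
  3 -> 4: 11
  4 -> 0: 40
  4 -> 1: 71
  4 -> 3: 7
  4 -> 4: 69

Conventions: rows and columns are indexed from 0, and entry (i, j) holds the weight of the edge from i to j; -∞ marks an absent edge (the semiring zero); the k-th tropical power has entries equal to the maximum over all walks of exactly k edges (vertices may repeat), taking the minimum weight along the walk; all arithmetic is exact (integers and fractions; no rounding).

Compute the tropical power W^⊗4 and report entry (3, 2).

W^⊗2:
  [36, 36, 67, 67, 36]
  [42, 80, 51, 39, 27]
  [42, 51, 80, 42, 36]
  [42, 80, 84, 89, 19]
  [40, 69, 71, 40, 69]
W^⊗3:
  [42, 67, 67, 67, 36]
  [42, 51, 80, 42, 36]
  [42, 80, 51, 42, 36]
  [42, 80, 84, 89, 36]
  [42, 71, 69, 40, 69]
W^⊗4:
  [42, 67, 67, 67, 36]
  [42, 80, 51, 42, 36]
  [42, 51, 80, 42, 36]
  [42, 80, 84, 89, 36]
  [42, 69, 71, 42, 69]
Key observation: the optimum is the walk 3->3->3->3->2, with weight 89 min 89 min 89 min 84 = 84.
Optimal value attained by: walk 3->3->3->3->2.
Answer: (W^⊗4)[3][2] = 84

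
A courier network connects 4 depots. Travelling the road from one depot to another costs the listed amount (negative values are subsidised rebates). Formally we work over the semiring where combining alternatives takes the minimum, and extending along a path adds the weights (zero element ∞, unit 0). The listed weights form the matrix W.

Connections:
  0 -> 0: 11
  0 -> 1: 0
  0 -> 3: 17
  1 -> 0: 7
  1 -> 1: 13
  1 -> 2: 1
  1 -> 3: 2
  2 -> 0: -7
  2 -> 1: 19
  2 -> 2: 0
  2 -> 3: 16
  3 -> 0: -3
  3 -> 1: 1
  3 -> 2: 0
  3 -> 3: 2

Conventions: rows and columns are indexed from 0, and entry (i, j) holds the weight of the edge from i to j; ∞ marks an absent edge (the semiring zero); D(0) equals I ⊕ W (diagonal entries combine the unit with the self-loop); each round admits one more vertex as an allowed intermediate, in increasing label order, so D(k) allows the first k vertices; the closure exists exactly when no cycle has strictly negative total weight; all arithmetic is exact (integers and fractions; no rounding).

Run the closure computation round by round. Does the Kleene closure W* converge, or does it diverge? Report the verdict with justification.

D(0):
  [0, 0, ∞, 17]
  [7, 0, 1, 2]
  [-7, 19, 0, 16]
  [-3, 1, 0, 0]
D(1):
  [0, 0, ∞, 17]
  [7, 0, 1, 2]
  [-7, -7, 0, 10]
  [-3, -3, 0, 0]
Detection: at round 2, diagonal entry (2, 2) turns strictly negative.
Key observation: the cycle 2->0->1->2 has total weight (-7) + 0 + 1, which is strictly negative.
Answer: DIVERGES — negative cycle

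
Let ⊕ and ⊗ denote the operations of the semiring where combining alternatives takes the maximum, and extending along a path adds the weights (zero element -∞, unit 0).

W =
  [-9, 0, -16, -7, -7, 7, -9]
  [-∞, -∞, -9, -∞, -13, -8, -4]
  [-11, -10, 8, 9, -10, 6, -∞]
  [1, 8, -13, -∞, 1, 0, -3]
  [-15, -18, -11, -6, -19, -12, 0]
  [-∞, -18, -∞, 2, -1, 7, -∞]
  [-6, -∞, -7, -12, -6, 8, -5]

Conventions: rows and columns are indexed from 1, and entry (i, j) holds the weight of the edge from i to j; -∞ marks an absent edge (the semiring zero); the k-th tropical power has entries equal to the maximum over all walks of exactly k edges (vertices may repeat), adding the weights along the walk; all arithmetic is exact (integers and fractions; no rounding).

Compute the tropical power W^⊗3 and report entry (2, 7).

W^⊗2:
  [-6, 1, -8, 9, 6, 14, -4]
  [-10, -19, -1, 0, -9, 4, -9]
  [10, 17, 16, 17, 10, 14, 6]
  [-8, 1, -1, 2, -1, 8, 4]
  [-5, 2, -3, -2, -5, 8, -5]
  [3, 10, -11, 9, 6, 14, -1]
  [-11, -4, 1, 10, 7, 15, -6]
W^⊗3:
  [10, 17, 0, 16, 13, 21, 6]
  [1, 8, 7, 8, 3, 11, -3]
  [18, 25, 24, 25, 18, 22, 14]
  [3, 10, 7, 10, 7, 15, -1]
  [-1, 6, 5, 10, 7, 15, -2]
  [10, 17, 1, 16, 13, 21, 6]
  [11, 18, 9, 17, 14, 22, 7]
Key observation: the optimum is the walk 2->3->4->7, with weight (-9) + 9 + (-3) = -3.
Optimal value attained by: walk 2->3->4->7.
Answer: (W^⊗3)[2][7] = -3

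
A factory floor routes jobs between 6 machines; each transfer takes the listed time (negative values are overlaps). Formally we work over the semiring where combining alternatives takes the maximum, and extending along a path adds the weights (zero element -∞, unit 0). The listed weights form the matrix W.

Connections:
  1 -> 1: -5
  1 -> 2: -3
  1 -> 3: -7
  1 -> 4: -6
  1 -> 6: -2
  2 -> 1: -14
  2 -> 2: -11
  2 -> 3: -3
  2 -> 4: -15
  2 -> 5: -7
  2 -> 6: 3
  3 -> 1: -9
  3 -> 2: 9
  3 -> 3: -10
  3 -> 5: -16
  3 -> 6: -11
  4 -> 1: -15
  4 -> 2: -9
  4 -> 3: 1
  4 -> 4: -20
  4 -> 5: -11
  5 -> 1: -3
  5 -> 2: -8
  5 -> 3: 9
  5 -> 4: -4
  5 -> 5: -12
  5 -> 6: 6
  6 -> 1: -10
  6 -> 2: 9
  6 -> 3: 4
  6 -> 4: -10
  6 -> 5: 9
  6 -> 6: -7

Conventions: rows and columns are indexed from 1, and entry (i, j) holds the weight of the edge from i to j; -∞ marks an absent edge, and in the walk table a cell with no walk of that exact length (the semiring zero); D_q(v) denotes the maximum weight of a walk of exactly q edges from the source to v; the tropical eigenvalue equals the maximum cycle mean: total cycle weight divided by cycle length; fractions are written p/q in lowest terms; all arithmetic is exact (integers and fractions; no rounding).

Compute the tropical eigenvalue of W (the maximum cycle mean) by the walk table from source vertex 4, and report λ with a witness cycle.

q=0: [-∞, -∞, -∞, 0, -∞, -∞]
q=1: [-15, -9, 1, -20, -11, -∞]
q=2: [-8, 10, -2, -15, -15, -5]
q=3: [-4, 7, 7, -5, 4, 13]
q=4: [3, 22, 17, 3, 22, 10]
q=5: [19, 26, 31, 18, 19, 28]
q=6: [22, 40, 32, 18, 37, 29]
Optimal cycle mean attained by: cycle 2->6->5->3->2, total 3 + 9 + 9 + 9, length 4.
Answer: λ = 15/2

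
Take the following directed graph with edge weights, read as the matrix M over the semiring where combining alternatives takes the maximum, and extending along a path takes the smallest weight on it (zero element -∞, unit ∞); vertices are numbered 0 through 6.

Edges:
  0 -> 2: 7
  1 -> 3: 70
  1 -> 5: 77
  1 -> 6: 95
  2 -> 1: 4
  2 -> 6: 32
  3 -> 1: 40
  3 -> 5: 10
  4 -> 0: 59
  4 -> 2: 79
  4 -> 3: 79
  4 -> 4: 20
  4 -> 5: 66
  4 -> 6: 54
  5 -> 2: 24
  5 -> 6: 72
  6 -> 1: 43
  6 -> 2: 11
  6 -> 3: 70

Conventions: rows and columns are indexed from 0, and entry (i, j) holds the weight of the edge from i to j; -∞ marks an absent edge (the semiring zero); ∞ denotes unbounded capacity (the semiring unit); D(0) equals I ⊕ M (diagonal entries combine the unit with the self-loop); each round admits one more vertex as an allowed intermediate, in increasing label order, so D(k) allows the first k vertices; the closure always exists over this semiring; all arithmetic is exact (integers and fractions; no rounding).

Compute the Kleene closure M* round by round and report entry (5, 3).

D(0):
  [∞, -∞, 7, -∞, -∞, -∞, -∞]
  [-∞, ∞, -∞, 70, -∞, 77, 95]
  [-∞, 4, ∞, -∞, -∞, -∞, 32]
  [-∞, 40, -∞, ∞, -∞, 10, -∞]
  [59, -∞, 79, 79, ∞, 66, 54]
  [-∞, -∞, 24, -∞, -∞, ∞, 72]
  [-∞, 43, 11, 70, -∞, -∞, ∞]
D(1):
  [∞, -∞, 7, -∞, -∞, -∞, -∞]
  [-∞, ∞, -∞, 70, -∞, 77, 95]
  [-∞, 4, ∞, -∞, -∞, -∞, 32]
  [-∞, 40, -∞, ∞, -∞, 10, -∞]
  [59, -∞, 79, 79, ∞, 66, 54]
  [-∞, -∞, 24, -∞, -∞, ∞, 72]
  [-∞, 43, 11, 70, -∞, -∞, ∞]
D(2):
  [∞, -∞, 7, -∞, -∞, -∞, -∞]
  [-∞, ∞, -∞, 70, -∞, 77, 95]
  [-∞, 4, ∞, 4, -∞, 4, 32]
  [-∞, 40, -∞, ∞, -∞, 40, 40]
  [59, -∞, 79, 79, ∞, 66, 54]
  [-∞, -∞, 24, -∞, -∞, ∞, 72]
  [-∞, 43, 11, 70, -∞, 43, ∞]
D(3):
  [∞, 4, 7, 4, -∞, 4, 7]
  [-∞, ∞, -∞, 70, -∞, 77, 95]
  [-∞, 4, ∞, 4, -∞, 4, 32]
  [-∞, 40, -∞, ∞, -∞, 40, 40]
  [59, 4, 79, 79, ∞, 66, 54]
  [-∞, 4, 24, 4, -∞, ∞, 72]
  [-∞, 43, 11, 70, -∞, 43, ∞]
D(4):
  [∞, 4, 7, 4, -∞, 4, 7]
  [-∞, ∞, -∞, 70, -∞, 77, 95]
  [-∞, 4, ∞, 4, -∞, 4, 32]
  [-∞, 40, -∞, ∞, -∞, 40, 40]
  [59, 40, 79, 79, ∞, 66, 54]
  [-∞, 4, 24, 4, -∞, ∞, 72]
  [-∞, 43, 11, 70, -∞, 43, ∞]
D(5):
  [∞, 4, 7, 4, -∞, 4, 7]
  [-∞, ∞, -∞, 70, -∞, 77, 95]
  [-∞, 4, ∞, 4, -∞, 4, 32]
  [-∞, 40, -∞, ∞, -∞, 40, 40]
  [59, 40, 79, 79, ∞, 66, 54]
  [-∞, 4, 24, 4, -∞, ∞, 72]
  [-∞, 43, 11, 70, -∞, 43, ∞]
D(6):
  [∞, 4, 7, 4, -∞, 4, 7]
  [-∞, ∞, 24, 70, -∞, 77, 95]
  [-∞, 4, ∞, 4, -∞, 4, 32]
  [-∞, 40, 24, ∞, -∞, 40, 40]
  [59, 40, 79, 79, ∞, 66, 66]
  [-∞, 4, 24, 4, -∞, ∞, 72]
  [-∞, 43, 24, 70, -∞, 43, ∞]
D(7):
  [∞, 7, 7, 7, -∞, 7, 7]
  [-∞, ∞, 24, 70, -∞, 77, 95]
  [-∞, 32, ∞, 32, -∞, 32, 32]
  [-∞, 40, 24, ∞, -∞, 40, 40]
  [59, 43, 79, 79, ∞, 66, 66]
  [-∞, 43, 24, 70, -∞, ∞, 72]
  [-∞, 43, 24, 70, -∞, 43, ∞]
Answer: M*[5][3] = 70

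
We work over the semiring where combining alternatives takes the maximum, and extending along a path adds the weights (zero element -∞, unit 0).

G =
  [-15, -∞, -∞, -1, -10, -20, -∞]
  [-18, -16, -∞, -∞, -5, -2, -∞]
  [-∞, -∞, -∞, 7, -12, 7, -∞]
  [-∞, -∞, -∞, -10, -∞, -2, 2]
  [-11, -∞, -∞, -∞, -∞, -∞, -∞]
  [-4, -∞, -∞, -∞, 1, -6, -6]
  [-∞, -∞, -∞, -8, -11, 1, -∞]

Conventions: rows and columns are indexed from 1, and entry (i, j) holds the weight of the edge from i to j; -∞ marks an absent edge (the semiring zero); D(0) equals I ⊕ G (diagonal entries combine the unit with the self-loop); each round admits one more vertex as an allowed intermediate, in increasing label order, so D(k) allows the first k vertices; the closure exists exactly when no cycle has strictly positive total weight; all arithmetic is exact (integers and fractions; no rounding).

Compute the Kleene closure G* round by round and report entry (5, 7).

D(0):
  [0, -∞, -∞, -1, -10, -20, -∞]
  [-18, 0, -∞, -∞, -5, -2, -∞]
  [-∞, -∞, 0, 7, -12, 7, -∞]
  [-∞, -∞, -∞, 0, -∞, -2, 2]
  [-11, -∞, -∞, -∞, 0, -∞, -∞]
  [-4, -∞, -∞, -∞, 1, 0, -6]
  [-∞, -∞, -∞, -8, -11, 1, 0]
D(1):
  [0, -∞, -∞, -1, -10, -20, -∞]
  [-18, 0, -∞, -19, -5, -2, -∞]
  [-∞, -∞, 0, 7, -12, 7, -∞]
  [-∞, -∞, -∞, 0, -∞, -2, 2]
  [-11, -∞, -∞, -12, 0, -31, -∞]
  [-4, -∞, -∞, -5, 1, 0, -6]
  [-∞, -∞, -∞, -8, -11, 1, 0]
D(2):
  [0, -∞, -∞, -1, -10, -20, -∞]
  [-18, 0, -∞, -19, -5, -2, -∞]
  [-∞, -∞, 0, 7, -12, 7, -∞]
  [-∞, -∞, -∞, 0, -∞, -2, 2]
  [-11, -∞, -∞, -12, 0, -31, -∞]
  [-4, -∞, -∞, -5, 1, 0, -6]
  [-∞, -∞, -∞, -8, -11, 1, 0]
D(3):
  [0, -∞, -∞, -1, -10, -20, -∞]
  [-18, 0, -∞, -19, -5, -2, -∞]
  [-∞, -∞, 0, 7, -12, 7, -∞]
  [-∞, -∞, -∞, 0, -∞, -2, 2]
  [-11, -∞, -∞, -12, 0, -31, -∞]
  [-4, -∞, -∞, -5, 1, 0, -6]
  [-∞, -∞, -∞, -8, -11, 1, 0]
D(4):
  [0, -∞, -∞, -1, -10, -3, 1]
  [-18, 0, -∞, -19, -5, -2, -17]
  [-∞, -∞, 0, 7, -12, 7, 9]
  [-∞, -∞, -∞, 0, -∞, -2, 2]
  [-11, -∞, -∞, -12, 0, -14, -10]
  [-4, -∞, -∞, -5, 1, 0, -3]
  [-∞, -∞, -∞, -8, -11, 1, 0]
D(5):
  [0, -∞, -∞, -1, -10, -3, 1]
  [-16, 0, -∞, -17, -5, -2, -15]
  [-23, -∞, 0, 7, -12, 7, 9]
  [-∞, -∞, -∞, 0, -∞, -2, 2]
  [-11, -∞, -∞, -12, 0, -14, -10]
  [-4, -∞, -∞, -5, 1, 0, -3]
  [-22, -∞, -∞, -8, -11, 1, 0]
D(6):
  [0, -∞, -∞, -1, -2, -3, 1]
  [-6, 0, -∞, -7, -1, -2, -5]
  [3, -∞, 0, 7, 8, 7, 9]
  [-6, -∞, -∞, 0, -1, -2, 2]
  [-11, -∞, -∞, -12, 0, -14, -10]
  [-4, -∞, -∞, -5, 1, 0, -3]
  [-3, -∞, -∞, -4, 2, 1, 0]
D(7):
  [0, -∞, -∞, -1, 3, 2, 1]
  [-6, 0, -∞, -7, -1, -2, -5]
  [6, -∞, 0, 7, 11, 10, 9]
  [-1, -∞, -∞, 0, 4, 3, 2]
  [-11, -∞, -∞, -12, 0, -9, -10]
  [-4, -∞, -∞, -5, 1, 0, -3]
  [-3, -∞, -∞, -4, 2, 1, 0]
Answer: G*[5][7] = -10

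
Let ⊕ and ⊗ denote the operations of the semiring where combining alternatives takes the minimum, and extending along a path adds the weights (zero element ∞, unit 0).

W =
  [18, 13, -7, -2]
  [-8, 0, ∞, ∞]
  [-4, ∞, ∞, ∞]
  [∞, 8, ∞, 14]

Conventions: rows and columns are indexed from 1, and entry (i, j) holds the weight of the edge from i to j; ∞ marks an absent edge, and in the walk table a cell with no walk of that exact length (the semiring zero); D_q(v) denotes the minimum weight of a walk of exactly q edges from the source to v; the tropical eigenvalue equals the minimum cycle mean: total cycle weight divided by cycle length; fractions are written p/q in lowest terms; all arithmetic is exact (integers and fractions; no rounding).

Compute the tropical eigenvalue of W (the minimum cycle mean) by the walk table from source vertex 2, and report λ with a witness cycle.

q=0: [∞, 0, ∞, ∞]
q=1: [-8, 0, ∞, ∞]
q=2: [-8, 0, -15, -10]
q=3: [-19, -2, -15, -10]
q=4: [-19, -6, -26, -21]
Optimal cycle mean attained by: cycle 1->3->1, total (-7) + (-4), length 2.
Answer: λ = -11/2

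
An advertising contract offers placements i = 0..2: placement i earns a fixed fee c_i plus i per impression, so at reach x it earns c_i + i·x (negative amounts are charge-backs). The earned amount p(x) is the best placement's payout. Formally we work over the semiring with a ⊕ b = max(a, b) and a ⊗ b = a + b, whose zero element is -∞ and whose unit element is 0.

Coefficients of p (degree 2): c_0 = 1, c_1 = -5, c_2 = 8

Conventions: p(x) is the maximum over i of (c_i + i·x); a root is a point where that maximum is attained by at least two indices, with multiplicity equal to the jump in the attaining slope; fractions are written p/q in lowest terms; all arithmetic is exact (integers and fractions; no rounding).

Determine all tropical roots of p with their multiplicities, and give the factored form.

hull edge (i=0, c=1) to (i=2, c=8): slope 7/2, span 2
Factored form: p(x) = 8 ⊗ (x ⊕ (-7/2)) ⊗ (x ⊕ (-7/2))
Answer: roots = -7/2 (mult 2)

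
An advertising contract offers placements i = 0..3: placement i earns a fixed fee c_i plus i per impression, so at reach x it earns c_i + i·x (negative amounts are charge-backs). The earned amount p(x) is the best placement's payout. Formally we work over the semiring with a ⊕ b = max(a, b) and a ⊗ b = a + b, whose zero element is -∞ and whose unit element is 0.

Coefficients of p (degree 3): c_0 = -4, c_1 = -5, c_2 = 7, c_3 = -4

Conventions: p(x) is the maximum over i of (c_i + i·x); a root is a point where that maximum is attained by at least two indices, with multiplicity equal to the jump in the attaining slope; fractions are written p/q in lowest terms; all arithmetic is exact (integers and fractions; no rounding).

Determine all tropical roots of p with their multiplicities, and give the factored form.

hull edge (i=0, c=-4) to (i=2, c=7): slope 11/2, span 2
hull edge (i=2, c=7) to (i=3, c=-4): slope -11, span 1
Factored form: p(x) = -4 ⊗ (x ⊕ (-11/2)) ⊗ (x ⊕ (-11/2)) ⊗ (x ⊕ 11)
Answer: roots = -11/2 (mult 2), 11 (mult 1)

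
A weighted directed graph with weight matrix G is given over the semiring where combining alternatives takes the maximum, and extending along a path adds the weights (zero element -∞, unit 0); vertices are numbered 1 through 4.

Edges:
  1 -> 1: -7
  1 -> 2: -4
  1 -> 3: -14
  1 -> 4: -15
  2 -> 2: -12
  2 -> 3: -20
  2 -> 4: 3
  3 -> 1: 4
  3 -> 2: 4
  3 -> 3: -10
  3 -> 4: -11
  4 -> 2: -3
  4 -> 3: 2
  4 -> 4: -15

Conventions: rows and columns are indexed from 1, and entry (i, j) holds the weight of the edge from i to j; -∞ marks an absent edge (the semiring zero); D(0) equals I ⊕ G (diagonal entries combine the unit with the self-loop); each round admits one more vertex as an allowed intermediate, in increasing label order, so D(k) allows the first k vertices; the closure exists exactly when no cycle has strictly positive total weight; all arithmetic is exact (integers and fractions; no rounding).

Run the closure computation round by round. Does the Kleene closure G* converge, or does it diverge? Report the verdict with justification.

D(0):
  [0, -4, -14, -15]
  [-∞, 0, -20, 3]
  [4, 4, 0, -11]
  [-∞, -3, 2, 0]
D(1):
  [0, -4, -14, -15]
  [-∞, 0, -20, 3]
  [4, 4, 0, -11]
  [-∞, -3, 2, 0]
D(2):
  [0, -4, -14, -1]
  [-∞, 0, -20, 3]
  [4, 4, 0, 7]
  [-∞, -3, 2, 0]
Detection: at round 3, diagonal entry (4, 4) turns strictly positive.
Key observation: the cycle 4->3->1->2->4 has total weight 2 + 4 + (-4) + 3, which is strictly positive.
Answer: DIVERGES — positive cycle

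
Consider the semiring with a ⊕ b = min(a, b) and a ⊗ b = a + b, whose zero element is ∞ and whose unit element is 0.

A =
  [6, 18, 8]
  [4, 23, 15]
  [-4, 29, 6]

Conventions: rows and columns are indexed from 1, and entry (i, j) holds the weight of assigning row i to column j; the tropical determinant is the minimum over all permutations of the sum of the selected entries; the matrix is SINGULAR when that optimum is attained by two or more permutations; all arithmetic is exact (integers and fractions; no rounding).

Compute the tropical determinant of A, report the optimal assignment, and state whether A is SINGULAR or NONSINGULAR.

σ = (1, 2, 3): 6 + 23 + 6 = 35
σ = (1, 3, 2): 6 + 15 + 29 = 50
σ = (2, 1, 3): 18 + 4 + 6 = 28
σ = (2, 3, 1): 18 + 15 + (-4) = 29
σ = (3, 1, 2): 8 + 4 + 29 = 41
σ = (3, 2, 1): 8 + 23 + (-4) = 27
Optimal value attained by: σ = (3, 2, 1).
Answer: det⊕(A) = 27; verdict: NONSINGULAR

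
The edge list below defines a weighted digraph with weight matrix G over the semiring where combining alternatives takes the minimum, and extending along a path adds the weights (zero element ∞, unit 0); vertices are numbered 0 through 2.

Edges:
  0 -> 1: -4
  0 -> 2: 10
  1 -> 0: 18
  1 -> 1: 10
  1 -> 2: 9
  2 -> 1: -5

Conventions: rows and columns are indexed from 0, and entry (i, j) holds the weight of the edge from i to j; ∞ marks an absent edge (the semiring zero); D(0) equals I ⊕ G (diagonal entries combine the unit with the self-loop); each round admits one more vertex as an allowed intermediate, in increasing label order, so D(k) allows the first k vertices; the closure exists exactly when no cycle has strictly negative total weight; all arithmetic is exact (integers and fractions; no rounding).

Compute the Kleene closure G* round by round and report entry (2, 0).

D(0):
  [0, -4, 10]
  [18, 0, 9]
  [∞, -5, 0]
D(1):
  [0, -4, 10]
  [18, 0, 9]
  [∞, -5, 0]
D(2):
  [0, -4, 5]
  [18, 0, 9]
  [13, -5, 0]
D(3):
  [0, -4, 5]
  [18, 0, 9]
  [13, -5, 0]
Answer: G*[2][0] = 13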